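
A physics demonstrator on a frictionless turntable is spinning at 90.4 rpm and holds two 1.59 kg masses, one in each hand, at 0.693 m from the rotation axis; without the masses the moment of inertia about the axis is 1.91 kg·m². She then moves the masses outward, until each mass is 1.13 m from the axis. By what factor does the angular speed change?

ω₂/ω₁ ≈ 0.576

No external torque acts about the spin axis, so angular momentum is conserved.
I₁ = 1.91 + 2(1.59)(0.693)² = 3.437 kg·m²; I₂ = 1.91 + 2(1.59)(1.13)² = 5.971 kg·m².
ω₂/ω₁ = I₁/I₂ = 3.437 / 5.971 = 0.5757.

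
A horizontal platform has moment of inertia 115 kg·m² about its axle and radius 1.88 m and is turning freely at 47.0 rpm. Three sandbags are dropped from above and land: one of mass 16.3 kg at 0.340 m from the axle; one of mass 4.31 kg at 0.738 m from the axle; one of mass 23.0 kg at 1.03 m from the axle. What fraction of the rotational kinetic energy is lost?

fraction ≈ 0.199

No external torque acts about the axle; L_before = L_after.
Added inertia Σmr² = (16.3)(0.340)² + (4.31)(0.738)² + (23.0)(1.03)² = 28.63 kg·m²; I_f = 115.0 + 28.63 = 143.6 kg·m².
ω_f = I_p ω_i / I_f = (115.0)(47.0) / 143.6 = 37.63 rpm.
KE_i = ½(115.0)(4.922 rad/s)² = 1393 J; KE_f = ½(143.6)(3.941)² = 1115 J.
Fraction lost = 0.1993.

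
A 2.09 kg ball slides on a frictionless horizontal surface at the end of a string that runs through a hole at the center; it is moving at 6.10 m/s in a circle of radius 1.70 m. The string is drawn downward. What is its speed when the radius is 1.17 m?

v₂ ≈ 8.86 m/s

The only horizontal force on the mass is along the cord (radial), so it exerts no torque about the hole and angular momentum m v r is conserved.
v₂ = v₁ r₁ / r₂ = (6.10)(1.70) / (1.17) = 8.863 m/s.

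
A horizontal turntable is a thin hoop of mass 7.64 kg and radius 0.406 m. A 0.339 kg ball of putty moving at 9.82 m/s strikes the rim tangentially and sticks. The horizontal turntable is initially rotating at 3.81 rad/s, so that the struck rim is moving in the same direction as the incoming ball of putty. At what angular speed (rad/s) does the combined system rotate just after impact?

About the axle the impulsive forces during the collision are internal, so angular momentum about that axis is conserved.
I_p = (7.64)(0.406)² = 1.259 kg·m². Taking the sense of the ball of putty's angular momentum as positive, L_{ball} = m v R = (0.339)(9.82)(0.406) = 1.352 kg·m²/s.
L_i = +I_p ω_p + m v R = +(1.259)(3.81) + 1.352 = 6.150 kg·m²/s.
After sticking, I_f = I_p + m R² = 1.259 + (0.339)(0.406)² = 1.315 kg·m².
ω_f = L_i / I_f = 6.150 / 1.315 = 4.676 rad/s.

|ω_f| ≈ 4.68 rad/s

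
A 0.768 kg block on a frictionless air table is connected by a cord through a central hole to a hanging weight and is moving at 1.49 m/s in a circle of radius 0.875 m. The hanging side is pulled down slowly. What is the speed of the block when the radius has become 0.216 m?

v₂ ≈ 6.04 m/s

The only horizontal force on the mass is along the cord (radial), so it exerts no torque about the hole and angular momentum m v r is conserved.
v₂ = v₁ r₁ / r₂ = (1.49)(0.875) / (0.216) = 6.036 m/s.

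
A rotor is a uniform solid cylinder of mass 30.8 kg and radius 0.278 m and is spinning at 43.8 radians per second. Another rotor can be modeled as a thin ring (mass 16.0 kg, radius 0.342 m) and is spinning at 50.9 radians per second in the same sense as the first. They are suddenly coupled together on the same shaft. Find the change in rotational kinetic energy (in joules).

ΔKE ≈ -18.3 J

The coupling torques are internal; angular momentum about the shared axis is conserved.
Moments of inertia: I_A = ½(30.8)(0.278)² = 1.190 kg·m²; I_B = (16.0)(0.342)² = 1.871 kg·m².
Taking A's sense as positive: L = (1.190)(43.8) + (1.871)(50.9) = 147.4 kg·m²·rad/s.
Combined I = 1.190 + 1.871 = 3.062 kg·m².
ω_f = L / I = 147.4 / 3.062 = 48.14 rad/s.
KE_i = ½ΣIω² = 3566 J; KE_f = ½(3.062)(48.14)² = 3548 J.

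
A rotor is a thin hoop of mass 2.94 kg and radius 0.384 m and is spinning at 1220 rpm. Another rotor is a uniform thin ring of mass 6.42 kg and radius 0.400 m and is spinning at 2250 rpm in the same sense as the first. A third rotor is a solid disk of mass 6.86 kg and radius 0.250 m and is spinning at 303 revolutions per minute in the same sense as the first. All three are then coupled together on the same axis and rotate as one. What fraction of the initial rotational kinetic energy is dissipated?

No external torque acts about the common axis, so total angular momentum is conserved.
Moments of inertia: I_A = (2.94)(0.384)² = 0.4335 kg·m²; I_B = (6.42)(0.400)² = 1.027 kg·m²; I_C = ½(6.86)(0.250)² = 0.2144 kg·m².
Taking A's sense as positive: L = (0.4335)(1220) + (1.027)(2250) + (0.2144)(303) = 2905 kg·m²·rpm.
Combined I = 0.4335 + 1.027 + 0.2144 = 1.675 kg·m².
ω_f = L / I = 2905 / 1.675 = 1734 rpm.
KE_i = ½ΣIω² = 32160 J; KE_f = ½(1.675)(181.6)² = 27620 J.
Fraction dissipated = (KE_i − KE_f)/KE_i = 0.1410.

fraction ≈ 0.141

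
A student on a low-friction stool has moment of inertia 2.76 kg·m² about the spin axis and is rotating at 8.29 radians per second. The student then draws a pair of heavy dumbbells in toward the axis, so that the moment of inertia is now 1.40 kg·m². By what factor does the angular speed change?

ω₂/ω₁ ≈ 1.97

With no external torque about the axis, L is conserved: I₁ω₁ = I₂ω₂.
ω₂/ω₁ = I₁/I₂ = 2.760 / 1.400 = 1.971.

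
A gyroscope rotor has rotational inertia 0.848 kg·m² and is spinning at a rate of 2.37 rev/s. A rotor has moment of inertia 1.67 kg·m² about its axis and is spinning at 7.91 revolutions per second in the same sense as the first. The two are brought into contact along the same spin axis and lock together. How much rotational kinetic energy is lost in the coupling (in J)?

The coupling torques are internal; angular momentum about the shared axis is conserved.
Taking A's sense as positive: L = (0.8480)(2.37) + (1.670)(7.91) = 15.22 kg·m²·rev/s.
Combined I = 0.8480 + 1.670 = 2.518 kg·m².
ω_f = L / I = 15.22 / 2.518 = 6.044 rev/s.
KE_i = ½ΣIω² = 2157 J; KE_f = ½(2.518)(37.98)² = 1816 J.

ΔKE lost ≈ 341 J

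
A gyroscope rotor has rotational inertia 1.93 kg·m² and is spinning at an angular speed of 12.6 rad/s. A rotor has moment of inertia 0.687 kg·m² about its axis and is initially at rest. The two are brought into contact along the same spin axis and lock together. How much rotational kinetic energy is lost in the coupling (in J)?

ΔKE lost ≈ 40.2 J

The coupling torques are internal; angular momentum about the shared axis is conserved.
Taking A's sense as positive: L = (1.930)(12.6) = 24.32 kg·m²·rad/s.
Combined I = 1.930 + 0.6870 = 2.617 kg·m².
ω_f = L / I = 24.32 / 2.617 = 9.292 rad/s.
KE_i = ½ΣIω² = 153.2 J; KE_f = ½(2.617)(9.292)² = 113.0 J.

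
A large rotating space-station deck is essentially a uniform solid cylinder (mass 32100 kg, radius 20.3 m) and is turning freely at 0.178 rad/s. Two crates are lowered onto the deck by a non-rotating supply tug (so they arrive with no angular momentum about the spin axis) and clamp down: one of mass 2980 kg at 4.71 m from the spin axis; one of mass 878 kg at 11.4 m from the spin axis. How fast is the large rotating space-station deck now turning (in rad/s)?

The added mass arrives with no angular momentum about the spin axis, and any external torque about the spin axis is negligible, so the system's angular momentum is conserved.
I_p = ½(32100)(20.3)² = 6.614e+06 kg·m².
Added inertia Σmr² = (2980)(4.71)² + (878)(11.4)² = 1.802e+05 kg·m²; I_f = 6.614e+06 + 1.802e+05 = 6.794e+06 kg·m².
ω_f = I_p ω_i / I_f = (6.614e+06)(0.178) / 6.794e+06 = 0.1733 rad/s.

ω_f ≈ 0.173 rad/s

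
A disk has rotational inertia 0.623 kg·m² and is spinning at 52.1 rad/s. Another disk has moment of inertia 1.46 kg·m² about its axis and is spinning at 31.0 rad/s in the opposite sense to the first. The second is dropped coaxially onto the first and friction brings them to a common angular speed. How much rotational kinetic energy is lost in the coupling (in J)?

The coupling torques are internal; angular momentum about the shared axis is conserved.
Taking A's sense as positive: L = (0.6230)(52.1) − (1.460)(31.0) = -12.80 kg·m²·rad/s.
Combined I = 0.6230 + 1.460 = 2.083 kg·m².
ω_f = L / I = -12.80 / 2.083 = -6.146 rad/s.
KE_i = ½ΣIω² = 1547 J; KE_f = ½(2.083)(6.146)² = 39.34 J.

ΔKE lost ≈ 1510 J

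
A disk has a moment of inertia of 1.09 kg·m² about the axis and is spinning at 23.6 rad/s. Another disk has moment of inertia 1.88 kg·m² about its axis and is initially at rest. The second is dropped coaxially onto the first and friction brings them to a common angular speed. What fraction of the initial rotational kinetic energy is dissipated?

fraction ≈ 0.633

The coupling torques are internal; angular momentum about the shared axis is conserved.
Taking A's sense as positive: L = (1.090)(23.6) = 25.72 kg·m²·rad/s.
Combined I = 1.090 + 1.880 = 2.970 kg·m².
ω_f = L / I = 25.72 / 2.970 = 8.661 rad/s.
KE_i = ½ΣIω² = 303.5 J; KE_f = ½(2.970)(8.661)² = 111.4 J.
Fraction dissipated = (KE_i − KE_f)/KE_i = 0.6330.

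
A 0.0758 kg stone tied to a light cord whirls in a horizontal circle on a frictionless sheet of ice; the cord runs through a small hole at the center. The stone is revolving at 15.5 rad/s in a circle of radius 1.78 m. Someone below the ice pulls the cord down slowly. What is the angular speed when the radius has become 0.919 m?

The constraining force is radial, so m r² ω about the center is conserved.
ω₂ = ω₁ (r₁/r₂)² = (15.5)(1.78/0.919)² = 58.15 rad/s.

ω₂ ≈ 58.1 rad/s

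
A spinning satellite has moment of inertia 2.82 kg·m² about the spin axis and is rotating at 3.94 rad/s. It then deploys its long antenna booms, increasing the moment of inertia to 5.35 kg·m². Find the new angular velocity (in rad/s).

With no external torque about the axis, L is conserved: I₁ω₁ = I₂ω₂.
ω₂ = I₁ω₁ / I₂ = (2.820)(3.94 rad/s) / (5.350) = 2.077 rad/s.

ω₂ ≈ 2.08 rad/s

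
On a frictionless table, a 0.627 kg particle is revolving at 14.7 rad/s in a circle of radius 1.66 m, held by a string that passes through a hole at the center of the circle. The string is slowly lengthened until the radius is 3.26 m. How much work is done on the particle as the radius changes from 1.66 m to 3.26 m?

No torque about the axis ⇒ m r₁² ω₁ = m r₂² ω₂.
ω₂ = ω₁ (r₁/r₂)² = (14.7)(1.66/3.26)² = 3.812 rad/s.
W = ΔKE = ½m(v₂² − v₁²) = -138.3 J.

W ≈ -138 J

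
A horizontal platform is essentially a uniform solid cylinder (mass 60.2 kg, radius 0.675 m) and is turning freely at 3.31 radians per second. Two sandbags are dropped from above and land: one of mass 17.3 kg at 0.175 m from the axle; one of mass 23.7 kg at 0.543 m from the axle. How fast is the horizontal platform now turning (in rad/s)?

The added mass arrives with no angular momentum about the axle, and any external torque about the axle is negligible, so the system's angular momentum is conserved.
I_p = ½(60.2)(0.675)² = 13.71 kg·m².
Added inertia Σmr² = (17.3)(0.175)² + (23.7)(0.543)² = 7.518 kg·m²; I_f = 13.71 + 7.518 = 21.23 kg·m².
ω_f = I_p ω_i / I_f = (13.71)(3.31) / 21.23 = 2.138 rad/s.

ω_f ≈ 2.14 rad/s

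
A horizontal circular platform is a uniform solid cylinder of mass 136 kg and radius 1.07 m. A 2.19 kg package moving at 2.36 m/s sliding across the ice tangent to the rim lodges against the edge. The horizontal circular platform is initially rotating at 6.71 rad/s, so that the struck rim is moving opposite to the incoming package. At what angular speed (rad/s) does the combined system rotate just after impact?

|ω_f| ≈ 6.43 rad/s

About the central axle the impulsive forces during the collision are internal, so angular momentum about that axis is conserved.
I_p = ½(136)(1.07)² = 77.85 kg·m². Taking the sense of the package's angular momentum as positive, L_{package} = m v R = (2.19)(2.36)(1.07) = 5.530 kg·m²/s.
L_i = −I_p ω_p + m v R = −(77.85)(6.71) + 5.530 = -516.9 kg·m²/s.
After sticking, I_f = I_p + m R² = 77.85 + (2.19)(1.07)² = 80.36 kg·m².
ω_f = L_i / I_f = -516.9 / 80.36 = -6.432 rad/s.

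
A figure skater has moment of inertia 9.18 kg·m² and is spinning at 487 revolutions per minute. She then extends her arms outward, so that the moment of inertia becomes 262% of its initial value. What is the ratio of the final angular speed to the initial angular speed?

No external torque acts about the spin axis, so angular momentum is conserved.
I₂ = 2.62 × 9.18 = 24.05 kg·m².
ω₂/ω₁ = I₁/I₂ = 9.180 / 24.05 = 0.3817.

ω₂/ω₁ ≈ 0.382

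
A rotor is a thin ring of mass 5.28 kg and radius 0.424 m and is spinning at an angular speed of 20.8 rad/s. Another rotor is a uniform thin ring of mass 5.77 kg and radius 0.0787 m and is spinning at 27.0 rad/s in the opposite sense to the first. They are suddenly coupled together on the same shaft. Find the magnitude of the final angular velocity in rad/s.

|ω_f| ≈ 19.1 rad/s

The coupling torques are internal; angular momentum about the shared axis is conserved.
Moments of inertia: I_A = (5.28)(0.424)² = 0.9492 kg·m²; I_B = (5.77)(0.0787)² = 0.03574 kg·m².
Taking A's sense as positive: L = (0.9492)(20.8) − (0.03574)(27.0) = 18.78 kg·m²·rad/s.
Combined I = 0.9492 + 0.03574 = 0.9850 kg·m².
ω_f = L / I = 18.78 / 0.9850 = 19.07 rad/s.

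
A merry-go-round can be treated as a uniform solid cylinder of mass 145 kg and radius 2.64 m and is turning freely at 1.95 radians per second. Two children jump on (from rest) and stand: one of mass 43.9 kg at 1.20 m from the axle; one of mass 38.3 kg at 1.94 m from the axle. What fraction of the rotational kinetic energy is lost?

No external torque acts about the axle; L_before = L_after.
I_p = ½(145)(2.64)² = 505.3 kg·m².
Added inertia Σmr² = (43.9)(1.20)² + (38.3)(1.94)² = 207.4 kg·m²; I_f = 505.3 + 207.4 = 712.7 kg·m².
ω_f = I_p ω_i / I_f = (505.3)(1.95) / 712.7 = 1.383 rad/s.
KE_i = ½(505.3)(1.950 rad/s)² = 960.7 J; KE_f = ½(712.7)(1.383)² = 681.2 J.
Fraction lost = 0.2910.

fraction ≈ 0.291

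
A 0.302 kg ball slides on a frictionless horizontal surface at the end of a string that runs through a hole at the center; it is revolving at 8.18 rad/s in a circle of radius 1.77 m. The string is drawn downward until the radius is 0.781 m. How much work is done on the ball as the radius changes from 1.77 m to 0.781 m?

W ≈ 131 J

The constraining force is radial, so m r² ω about the center is conserved.
ω₂ = ω₁ (r₁/r₂)² = (8.18)(1.77/0.781)² = 42.01 rad/s.
W = ΔKE = ½m(v₂² − v₁²) = 130.9 J.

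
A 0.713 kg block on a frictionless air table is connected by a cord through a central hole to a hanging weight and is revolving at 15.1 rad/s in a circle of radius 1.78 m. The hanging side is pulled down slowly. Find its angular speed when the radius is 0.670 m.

ω₂ ≈ 107 rad/s

The constraining force is radial, so m r² ω about the center is conserved.
ω₂ = ω₁ (r₁/r₂)² = (15.1)(1.78/0.670)² = 106.6 rad/s.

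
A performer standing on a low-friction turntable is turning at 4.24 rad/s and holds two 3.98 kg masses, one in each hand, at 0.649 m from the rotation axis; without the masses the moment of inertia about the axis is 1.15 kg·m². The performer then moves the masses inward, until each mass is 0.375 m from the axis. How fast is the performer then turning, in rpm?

No external torque acts about the spin axis, so angular momentum is conserved.
I₁ = 1.15 + 2(3.98)(0.649)² = 4.503 kg·m²; I₂ = 1.15 + 2(3.98)(0.375)² = 2.269 kg·m².
ω₂ = I₁ω₁ / I₂ = (4.503)(4.24 rad/s) / (2.269) = 8.413 rad/s = 80.34 rpm.

ω₂ ≈ 80.3 rpm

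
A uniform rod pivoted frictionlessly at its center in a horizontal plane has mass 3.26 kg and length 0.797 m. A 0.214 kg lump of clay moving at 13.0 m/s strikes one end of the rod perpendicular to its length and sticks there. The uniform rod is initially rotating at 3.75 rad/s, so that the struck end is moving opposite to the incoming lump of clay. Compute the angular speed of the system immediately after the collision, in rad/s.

|ω_f| ≈ 2.23 rad/s

The axle reaction passes through the pivot and exerts no torque about it; angular momentum about the pivot is conserved through the impact.
I_p = (1/12)(3.26)(0.797)² = 0.1726 kg·m². Taking the sense of the lump of clay's angular momentum as positive, L_{lump} = m v R = (0.214)(13.0)(0.797/2) = 1.109 kg·m²/s.
L_i = −I_p ω_p + m v R = −(0.1726)(3.75) + 1.109 = 0.4615 kg·m²/s.
After sticking, I_f = I_p + m R² = 0.1726 + (0.214)(0.797/2)² = 0.2065 kg·m².
ω_f = L_i / I_f = 0.4615 / 0.2065 = 2.234 rad/s.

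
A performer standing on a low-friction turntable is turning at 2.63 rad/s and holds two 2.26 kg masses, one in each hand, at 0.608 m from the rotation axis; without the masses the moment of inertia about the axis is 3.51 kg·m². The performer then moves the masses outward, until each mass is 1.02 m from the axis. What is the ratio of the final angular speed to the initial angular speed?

ω₂/ω₁ ≈ 0.631

With no external torque about the axis, L is conserved: I₁ω₁ = I₂ω₂.
I₁ = 3.51 + 2(2.26)(0.608)² = 5.181 kg·m²; I₂ = 3.51 + 2(2.26)(1.02)² = 8.213 kg·m².
ω₂/ω₁ = I₁/I₂ = 5.181 / 8.213 = 0.6308.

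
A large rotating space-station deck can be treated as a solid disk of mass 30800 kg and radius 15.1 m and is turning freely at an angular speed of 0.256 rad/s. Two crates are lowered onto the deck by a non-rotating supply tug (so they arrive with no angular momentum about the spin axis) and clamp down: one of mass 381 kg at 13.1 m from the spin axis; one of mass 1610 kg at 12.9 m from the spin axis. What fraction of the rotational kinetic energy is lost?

No external torque acts about the spin axis; L_before = L_after.
I_p = ½(30800)(15.1)² = 3.511e+06 kg·m².
Added inertia Σmr² = (381)(13.1)² + (1610)(12.9)² = 3.333e+05 kg·m²; I_f = 3.511e+06 + 3.333e+05 = 3.845e+06 kg·m².
ω_f = I_p ω_i / I_f = (3.511e+06)(0.256) / 3.845e+06 = 0.2338 rad/s.
KE_i = ½(3.511e+06)(0.2560 rad/s)² = 1.151e+05 J; KE_f = ½(3.845e+06)(0.2338)² = 1.051e+05 J.
Fraction lost = 0.08669.

fraction ≈ 0.0867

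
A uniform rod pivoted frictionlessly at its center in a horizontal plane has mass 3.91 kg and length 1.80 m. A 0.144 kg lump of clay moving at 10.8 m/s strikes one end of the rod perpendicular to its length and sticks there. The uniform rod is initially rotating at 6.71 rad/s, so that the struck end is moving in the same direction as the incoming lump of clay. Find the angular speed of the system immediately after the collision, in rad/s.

|ω_f| ≈ 7.24 rad/s

The axle reaction passes through the pivot and exerts no torque about it; angular momentum about the pivot is conserved through the impact.
I_p = (1/12)(3.91)(1.80)² = 1.056 kg·m². Taking the sense of the lump of clay's angular momentum as positive, L_{lump} = m v R = (0.144)(10.8)(1.80/2) = 1.400 kg·m²/s.
L_i = +I_p ω_p + m v R = +(1.056)(6.71) + 1.400 = 8.483 kg·m²/s.
After sticking, I_f = I_p + m R² = 1.056 + (0.144)(1.80/2)² = 1.172 kg·m².
ω_f = L_i / I_f = 8.483 / 1.172 = 7.236 rad/s.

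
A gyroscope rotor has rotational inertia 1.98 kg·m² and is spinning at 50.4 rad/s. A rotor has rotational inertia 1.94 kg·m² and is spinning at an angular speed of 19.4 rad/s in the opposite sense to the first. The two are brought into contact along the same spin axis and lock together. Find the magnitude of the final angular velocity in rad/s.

|ω_f| ≈ 15.9 rad/s

No external torque acts about the common axis, so total angular momentum is conserved.
Taking A's sense as positive: L = (1.980)(50.4) − (1.940)(19.4) = 62.16 kg·m²·rad/s.
Combined I = 1.980 + 1.940 = 3.920 kg·m².
ω_f = L / I = 62.16 / 3.920 = 15.86 rad/s.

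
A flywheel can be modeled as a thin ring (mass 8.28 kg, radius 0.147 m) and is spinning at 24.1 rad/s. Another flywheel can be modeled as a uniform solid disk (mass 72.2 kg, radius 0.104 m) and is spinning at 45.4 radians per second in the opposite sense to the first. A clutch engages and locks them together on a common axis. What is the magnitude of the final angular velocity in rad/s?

The coupling torques are internal; angular momentum about the shared axis is conserved.
Moments of inertia: I_A = (8.28)(0.147)² = 0.1789 kg·m²; I_B = ½(72.2)(0.104)² = 0.3905 kg·m².
Taking A's sense as positive: L = (0.1789)(24.1) − (0.3905)(45.4) = -13.41 kg·m²·rad/s.
Combined I = 0.1789 + 0.3905 = 0.5694 kg·m².
ω_f = L / I = -13.41 / 0.5694 = -23.56 rad/s.

|ω_f| ≈ 23.6 rad/s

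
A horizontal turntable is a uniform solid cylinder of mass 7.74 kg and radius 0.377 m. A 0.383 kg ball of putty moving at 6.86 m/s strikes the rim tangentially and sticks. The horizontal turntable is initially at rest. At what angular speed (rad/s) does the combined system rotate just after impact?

|ω_f| ≈ 1.64 rad/s

About the axle the impulsive forces during the collision are internal, so angular momentum about that axis is conserved.
I_p = ½(7.74)(0.377)² = 0.5500 kg·m². Taking the sense of the ball of putty's angular momentum as positive, L_{ball} = m v R = (0.383)(6.86)(0.377) = 0.9905 kg·m²/s.
L_i = 0 + 0.9905 = 0.9905 kg·m²/s.
After sticking, I_f = I_p + m R² = 0.5500 + (0.383)(0.377)² = 0.6045 kg·m².
ω_f = L_i / I_f = 0.9905 / 0.6045 = 1.639 rad/s.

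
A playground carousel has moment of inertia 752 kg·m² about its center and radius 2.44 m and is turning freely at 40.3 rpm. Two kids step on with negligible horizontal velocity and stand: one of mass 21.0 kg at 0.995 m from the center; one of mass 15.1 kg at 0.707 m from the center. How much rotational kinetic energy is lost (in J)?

energy lost ≈ 243 J

The added mass arrives with no angular momentum about the center, and any external torque about the center is negligible, so the system's angular momentum is conserved.
Added inertia Σmr² = (21.0)(0.995)² + (15.1)(0.707)² = 28.34 kg·m²; I_f = 752.0 + 28.34 = 780.3 kg·m².
ω_f = I_p ω_i / I_f = (752.0)(40.3) / 780.3 = 38.84 rpm.
KE_i = ½(752.0)(4.220 rad/s)² = 6697 J; KE_f = ½(780.3)(4.067)² = 6453 J.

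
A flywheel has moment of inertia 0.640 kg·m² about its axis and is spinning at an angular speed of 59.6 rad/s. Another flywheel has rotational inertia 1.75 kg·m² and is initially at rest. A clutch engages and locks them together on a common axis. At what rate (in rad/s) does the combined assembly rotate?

The coupling torques are internal; angular momentum about the shared axis is conserved.
Taking A's sense as positive: L = (0.6400)(59.6) = 38.14 kg·m²·rad/s.
Combined I = 0.6400 + 1.750 = 2.390 kg·m².
ω_f = L / I = 38.14 / 2.390 = 15.96 rad/s.

|ω_f| ≈ 16.0 rad/s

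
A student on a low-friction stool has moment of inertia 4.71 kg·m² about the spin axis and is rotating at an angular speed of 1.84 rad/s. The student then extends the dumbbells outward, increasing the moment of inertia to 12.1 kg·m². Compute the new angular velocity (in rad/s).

ω₂ ≈ 0.716 rad/s

With no external torque about the axis, L is conserved: I₁ω₁ = I₂ω₂.
ω₂ = I₁ω₁ / I₂ = (4.710)(1.84 rad/s) / (12.10) = 0.7162 rad/s.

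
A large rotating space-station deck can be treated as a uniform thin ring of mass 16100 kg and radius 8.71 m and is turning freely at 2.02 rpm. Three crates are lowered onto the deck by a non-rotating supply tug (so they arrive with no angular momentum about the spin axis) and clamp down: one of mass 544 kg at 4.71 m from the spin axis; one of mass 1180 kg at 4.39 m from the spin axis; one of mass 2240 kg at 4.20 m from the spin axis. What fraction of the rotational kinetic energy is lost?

The added mass arrives with no angular momentum about the spin axis, and any external torque about the spin axis is negligible, so the system's angular momentum is conserved.
I_p = (16100)(8.71)² = 1.221e+06 kg·m².
Added inertia Σmr² = (544)(4.71)² + (1180)(4.39)² + (2240)(4.20)² = 74320 kg·m²; I_f = 1.221e+06 + 74320 = 1.296e+06 kg·m².
ω_f = I_p ω_i / I_f = (1.221e+06)(2.02) / 1.296e+06 = 1.904 rpm.
KE_i = ½(1.221e+06)(0.2115 rad/s)² = 27330 J; KE_f = ½(1.296e+06)(0.1994)² = 25760 J.
Fraction lost = 0.05736.

fraction ≈ 0.0574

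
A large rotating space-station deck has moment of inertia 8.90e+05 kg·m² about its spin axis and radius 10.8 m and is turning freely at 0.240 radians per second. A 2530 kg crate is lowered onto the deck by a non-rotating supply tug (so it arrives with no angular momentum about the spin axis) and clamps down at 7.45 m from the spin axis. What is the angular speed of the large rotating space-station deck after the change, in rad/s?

No external torque acts about the spin axis; L_before = L_after.
Added inertia Σmr² = (2530)(7.45)² = 1.404e+05 kg·m²; I_f = 8.900e+05 + 1.404e+05 = 1.030e+06 kg·m².
ω_f = I_p ω_i / I_f = (8.900e+05)(0.240) / 1.030e+06 = 0.2073 rad/s.

ω_f ≈ 0.207 rad/s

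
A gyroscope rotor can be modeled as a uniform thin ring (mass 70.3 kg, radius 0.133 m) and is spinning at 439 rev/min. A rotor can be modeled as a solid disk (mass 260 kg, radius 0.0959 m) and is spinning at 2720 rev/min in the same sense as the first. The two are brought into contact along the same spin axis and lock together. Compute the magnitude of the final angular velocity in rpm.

|ω_f| ≈ 1560 rpm

No external torque acts about the common axis, so total angular momentum is conserved.
Moments of inertia: I_A = (70.3)(0.133)² = 1.244 kg·m²; I_B = ½(260)(0.0959)² = 1.196 kg·m².
Taking A's sense as positive: L = (1.244)(439) + (1.196)(2720) = 3798 kg·m²·rpm.
Combined I = 1.244 + 1.196 = 2.439 kg·m².
ω_f = L / I = 3798 / 2.439 = 1557 rpm.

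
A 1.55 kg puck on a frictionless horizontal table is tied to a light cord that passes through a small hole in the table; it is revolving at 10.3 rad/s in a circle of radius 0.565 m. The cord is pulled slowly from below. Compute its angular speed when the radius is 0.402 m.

The constraining force is radial, so m r² ω about the center is conserved.
ω₂ = ω₁ (r₁/r₂)² = (10.3)(0.565/0.402)² = 20.35 rad/s.

ω₂ ≈ 20.3 rad/s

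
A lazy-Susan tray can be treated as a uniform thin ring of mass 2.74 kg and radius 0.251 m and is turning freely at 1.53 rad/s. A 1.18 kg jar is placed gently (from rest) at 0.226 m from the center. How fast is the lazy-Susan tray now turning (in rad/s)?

No external torque acts about the center; L_before = L_after.
I_p = (2.74)(0.251)² = 0.1726 kg·m².
Added inertia Σmr² = (1.18)(0.226)² = 0.06027 kg·m²; I_f = 0.1726 + 0.06027 = 0.2329 kg·m².
ω_f = I_p ω_i / I_f = (0.1726)(1.53) / 0.2329 = 1.134 rad/s.

ω_f ≈ 1.13 rad/s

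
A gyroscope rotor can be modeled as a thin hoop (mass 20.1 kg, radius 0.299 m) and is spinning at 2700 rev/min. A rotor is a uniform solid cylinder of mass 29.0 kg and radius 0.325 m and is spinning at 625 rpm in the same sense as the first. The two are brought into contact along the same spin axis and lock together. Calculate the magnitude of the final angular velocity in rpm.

No external torque acts about the common axis, so total angular momentum is conserved.
Moments of inertia: I_A = (20.1)(0.299)² = 1.797 kg·m²; I_B = ½(29.0)(0.325)² = 1.532 kg·m².
Taking A's sense as positive: L = (1.797)(2700) + (1.532)(625) = 5809 kg·m²·rpm.
Combined I = 1.797 + 1.532 = 3.329 kg·m².
ω_f = L / I = 5809 / 3.329 = 1745 rpm.

|ω_f| ≈ 1750 rpm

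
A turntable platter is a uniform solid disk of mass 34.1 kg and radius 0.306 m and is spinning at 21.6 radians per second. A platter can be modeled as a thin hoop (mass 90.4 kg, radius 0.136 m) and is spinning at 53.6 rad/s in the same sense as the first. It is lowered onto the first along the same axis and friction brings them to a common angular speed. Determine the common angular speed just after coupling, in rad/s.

The coupling torques are internal; angular momentum about the shared axis is conserved.
Moments of inertia: I_A = ½(34.1)(0.306)² = 1.596 kg·m²; I_B = (90.4)(0.136)² = 1.672 kg·m².
Taking A's sense as positive: L = (1.596)(21.6) + (1.672)(53.6) = 124.1 kg·m²·rad/s.
Combined I = 1.596 + 1.672 = 3.269 kg·m².
ω_f = L / I = 124.1 / 3.269 = 37.97 rad/s.

|ω_f| ≈ 38.0 rad/s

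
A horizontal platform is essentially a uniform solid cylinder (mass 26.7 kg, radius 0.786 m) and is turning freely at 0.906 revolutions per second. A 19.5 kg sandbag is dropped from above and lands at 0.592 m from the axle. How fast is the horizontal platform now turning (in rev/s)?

No external torque acts about the axle; L_before = L_after.
I_p = ½(26.7)(0.786)² = 8.248 kg·m².
Added inertia Σmr² = (19.5)(0.592)² = 6.834 kg·m²; I_f = 8.248 + 6.834 = 15.08 kg·m².
ω_f = I_p ω_i / I_f = (8.248)(0.906) / 15.08 = 0.4955 rev/s.

ω_f ≈ 0.495 rev/s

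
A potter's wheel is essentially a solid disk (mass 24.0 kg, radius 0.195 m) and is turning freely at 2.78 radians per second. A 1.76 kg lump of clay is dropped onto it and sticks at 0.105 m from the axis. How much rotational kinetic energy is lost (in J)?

No external torque acts about the axis; L_before = L_after.
I_p = ½(24.0)(0.195)² = 0.4563 kg·m².
Added inertia Σmr² = (1.76)(0.105)² = 0.01940 kg·m²; I_f = 0.4563 + 0.01940 = 0.4757 kg·m².
ω_f = I_p ω_i / I_f = (0.4563)(2.78) / 0.4757 = 2.667 rad/s.
KE_i = ½(0.4563)(2.780 rad/s)² = 1.763 J; KE_f = ½(0.4757)(2.667)² = 1.691 J.

energy lost ≈ 0.0719 J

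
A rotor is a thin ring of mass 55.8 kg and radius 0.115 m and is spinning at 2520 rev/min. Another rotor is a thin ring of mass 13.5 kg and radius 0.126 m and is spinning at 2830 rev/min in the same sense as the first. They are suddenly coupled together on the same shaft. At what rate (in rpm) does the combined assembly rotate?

|ω_f| ≈ 2590 rpm

The coupling torques are internal; angular momentum about the shared axis is conserved.
Moments of inertia: I_A = (55.8)(0.115)² = 0.7380 kg·m²; I_B = (13.5)(0.126)² = 0.2143 kg·m².
Taking A's sense as positive: L = (0.7380)(2520) + (0.2143)(2830) = 2466 kg·m²·rpm.
Combined I = 0.7380 + 0.2143 = 0.9523 kg·m².
ω_f = L / I = 2466 / 0.9523 = 2590 rpm.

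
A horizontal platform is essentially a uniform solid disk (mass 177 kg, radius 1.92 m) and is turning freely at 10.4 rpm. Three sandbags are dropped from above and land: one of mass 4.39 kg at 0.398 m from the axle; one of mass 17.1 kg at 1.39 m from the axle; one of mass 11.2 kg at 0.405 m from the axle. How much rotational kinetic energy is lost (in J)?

energy lost ≈ 19.0 J

No external torque acts about the axle; L_before = L_after.
I_p = ½(177)(1.92)² = 326.2 kg·m².
Added inertia Σmr² = (4.39)(0.398)² + (17.1)(1.39)² + (11.2)(0.405)² = 35.57 kg·m²; I_f = 326.2 + 35.57 = 361.8 kg·m².
ω_f = I_p ω_i / I_f = (326.2)(10.4) / 361.8 = 9.378 rpm.
KE_i = ½(326.2)(1.089 rad/s)² = 193.5 J; KE_f = ½(361.8)(0.9820)² = 174.5 J.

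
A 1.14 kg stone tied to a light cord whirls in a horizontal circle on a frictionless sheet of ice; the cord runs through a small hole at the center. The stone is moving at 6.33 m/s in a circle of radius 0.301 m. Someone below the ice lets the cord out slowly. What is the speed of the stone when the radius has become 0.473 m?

The only horizontal force on the mass is along the cord (radial), so it exerts no torque about the hole and angular momentum m v r is conserved.
v₂ = v₁ r₁ / r₂ = (6.33)(0.301) / (0.473) = 4.028 m/s.

v₂ ≈ 4.03 m/s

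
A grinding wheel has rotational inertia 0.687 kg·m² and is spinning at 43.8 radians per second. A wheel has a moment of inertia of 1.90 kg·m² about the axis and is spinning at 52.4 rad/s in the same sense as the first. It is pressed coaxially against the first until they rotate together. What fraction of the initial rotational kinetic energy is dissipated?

No external torque acts about the common axis, so total angular momentum is conserved.
Taking A's sense as positive: L = (0.6870)(43.8) + (1.900)(52.4) = 129.7 kg·m²·rad/s.
Combined I = 0.6870 + 1.900 = 2.587 kg·m².
ω_f = L / I = 129.7 / 2.587 = 50.12 rad/s.
KE_i = ½ΣIω² = 3267 J; KE_f = ½(2.587)(50.12)² = 3249 J.
Fraction dissipated = (KE_i − KE_f)/KE_i = 0.005710.

fraction ≈ 0.00571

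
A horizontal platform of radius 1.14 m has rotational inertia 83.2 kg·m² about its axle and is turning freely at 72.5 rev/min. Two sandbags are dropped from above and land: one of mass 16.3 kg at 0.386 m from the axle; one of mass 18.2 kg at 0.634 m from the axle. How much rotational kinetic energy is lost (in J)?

The added mass arrives with no angular momentum about the axle, and any external torque about the axle is negligible, so the system's angular momentum is conserved.
Added inertia Σmr² = (16.3)(0.386)² + (18.2)(0.634)² = 9.744 kg·m²; I_f = 83.20 + 9.744 = 92.94 kg·m².
ω_f = I_p ω_i / I_f = (83.20)(72.5) / 92.94 = 64.90 rpm.
KE_i = ½(83.20)(7.592 rad/s)² = 2398 J; KE_f = ½(92.94)(6.796)² = 2146 J.

energy lost ≈ 251 J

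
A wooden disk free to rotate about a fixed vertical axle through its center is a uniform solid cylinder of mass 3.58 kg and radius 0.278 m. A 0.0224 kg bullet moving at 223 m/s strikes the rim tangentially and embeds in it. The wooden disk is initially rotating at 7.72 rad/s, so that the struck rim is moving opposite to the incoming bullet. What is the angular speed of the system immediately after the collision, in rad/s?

About the axle the impulsive forces during the collision are internal, so angular momentum about that axis is conserved.
I_p = ½(3.58)(0.278)² = 0.1383 kg·m². Taking the sense of the bullet's angular momentum as positive, L_{bullet} = m v R = (0.0224)(223)(0.278) = 1.389 kg·m²/s.
L_i = −I_p ω_p + m v R = −(0.1383)(7.72) + 1.389 = 0.3207 kg·m²/s.
After sticking, I_f = I_p + m R² = 0.1383 + (0.0224)(0.278)² = 0.1401 kg·m².
ω_f = L_i / I_f = 0.3207 / 0.1401 = 2.290 rad/s.

|ω_f| ≈ 2.29 rad/s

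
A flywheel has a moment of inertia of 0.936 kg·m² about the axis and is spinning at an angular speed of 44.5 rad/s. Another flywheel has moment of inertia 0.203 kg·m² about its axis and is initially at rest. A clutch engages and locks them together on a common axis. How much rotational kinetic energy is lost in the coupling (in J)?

No external torque acts about the common axis, so total angular momentum is conserved.
Taking A's sense as positive: L = (0.9360)(44.5) = 41.65 kg·m²·rad/s.
Combined I = 0.9360 + 0.2030 = 1.139 kg·m².
ω_f = L / I = 41.65 / 1.139 = 36.57 rad/s.
KE_i = ½ΣIω² = 926.8 J; KE_f = ½(1.139)(36.57)² = 761.6 J.

ΔKE lost ≈ 165 J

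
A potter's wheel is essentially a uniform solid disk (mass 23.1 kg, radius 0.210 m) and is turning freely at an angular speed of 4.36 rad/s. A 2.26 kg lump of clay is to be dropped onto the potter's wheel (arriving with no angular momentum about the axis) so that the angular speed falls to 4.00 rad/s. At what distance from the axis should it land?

No external torque acts about the axis; L_before = L_after.
I_p = ½(23.1)(0.210)² = 0.5094 kg·m².
I_p ω_i = (I_p + m r²) ω_f ⇒ m r² = I_p(ω_i/ω_f − 1) = 0.5094(4.36/4.00 − 1) = 0.04584 kg·m².
r = √(0.04584/2.26) = 0.1424 m.

r ≈ 0.142 m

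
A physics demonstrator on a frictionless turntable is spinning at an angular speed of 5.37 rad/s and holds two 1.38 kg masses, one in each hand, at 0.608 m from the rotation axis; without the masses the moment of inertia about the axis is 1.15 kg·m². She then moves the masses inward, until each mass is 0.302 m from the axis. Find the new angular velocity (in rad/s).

ω₂ ≈ 8.31 rad/s

No external torque acts about the spin axis, so angular momentum is conserved.
I₁ = 1.15 + 2(1.38)(0.608)² = 2.170 kg·m²; I₂ = 1.15 + 2(1.38)(0.302)² = 1.402 kg·m².
ω₂ = I₁ω₁ / I₂ = (2.170)(5.37 rad/s) / (1.402) = 8.314 rad/s.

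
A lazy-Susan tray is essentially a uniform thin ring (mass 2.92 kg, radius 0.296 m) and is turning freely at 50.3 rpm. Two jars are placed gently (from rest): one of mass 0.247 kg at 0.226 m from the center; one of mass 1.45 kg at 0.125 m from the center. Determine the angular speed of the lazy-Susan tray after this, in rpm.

ω_f ≈ 44.2 rpm

The added mass arrives with no angular momentum about the center, and any external torque about the center is negligible, so the system's angular momentum is conserved.
I_p = (2.92)(0.296)² = 0.2558 kg·m².
Added inertia Σmr² = (0.247)(0.226)² + (1.45)(0.125)² = 0.03527 kg·m²; I_f = 0.2558 + 0.03527 = 0.2911 kg·m².
ω_f = I_p ω_i / I_f = (0.2558)(50.3) / 0.2911 = 44.21 rpm.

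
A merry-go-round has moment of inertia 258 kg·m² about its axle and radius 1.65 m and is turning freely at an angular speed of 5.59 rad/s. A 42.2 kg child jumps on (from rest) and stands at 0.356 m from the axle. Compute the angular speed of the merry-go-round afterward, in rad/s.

ω_f ≈ 5.48 rad/s

The added mass arrives with no angular momentum about the axle, and any external torque about the axle is negligible, so the system's angular momentum is conserved.
Added inertia Σmr² = (42.2)(0.356)² = 5.348 kg·m²; I_f = 258.0 + 5.348 = 263.3 kg·m².
ω_f = I_p ω_i / I_f = (258.0)(5.59) / 263.3 = 5.476 rad/s.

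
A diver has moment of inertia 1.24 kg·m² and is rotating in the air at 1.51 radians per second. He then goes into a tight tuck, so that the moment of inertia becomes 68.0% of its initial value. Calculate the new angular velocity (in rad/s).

No external torque acts about the spin axis, so angular momentum is conserved.
I₂ = 0.680 × 1.24 = 0.8432 kg·m².
ω₂ = I₁ω₁ / I₂ = (1.240)(1.51 rad/s) / (0.8432) = 2.221 rad/s.

ω₂ ≈ 2.22 rad/s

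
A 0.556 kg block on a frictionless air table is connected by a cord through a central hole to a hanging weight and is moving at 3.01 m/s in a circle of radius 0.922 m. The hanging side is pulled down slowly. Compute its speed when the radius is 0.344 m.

Central (radial) force ⇒ zero torque about the center ⇒ m v r is constant.
v₂ = v₁ r₁ / r₂ = (3.01)(0.922) / (0.344) = 8.068 m/s.

v₂ ≈ 8.07 m/s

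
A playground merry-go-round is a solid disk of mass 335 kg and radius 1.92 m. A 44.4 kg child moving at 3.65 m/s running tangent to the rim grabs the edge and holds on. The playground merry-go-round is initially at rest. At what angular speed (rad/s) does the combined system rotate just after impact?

|ω_f| ≈ 0.398 rad/s

The axle reaction passes through the axle and exerts no torque about it; angular momentum about the axle is conserved through the impact.
I_p = ½(335)(1.92)² = 617.5 kg·m². Taking the sense of the child's angular momentum as positive, L_{child} = m v R = (44.4)(3.65)(1.92) = 311.2 kg·m²/s.
L_i = 0 + 311.2 = 311.2 kg·m²/s.
After sticking, I_f = I_p + m R² = 617.5 + (44.4)(1.92)² = 781.1 kg·m².
ω_f = L_i / I_f = 311.2 / 781.1 = 0.3983 rad/s.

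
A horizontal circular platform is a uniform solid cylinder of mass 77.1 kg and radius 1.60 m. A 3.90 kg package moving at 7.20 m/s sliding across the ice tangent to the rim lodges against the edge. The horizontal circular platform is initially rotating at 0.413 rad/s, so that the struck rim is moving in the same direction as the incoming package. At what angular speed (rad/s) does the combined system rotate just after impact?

|ω_f| ≈ 0.788 rad/s

About the central axle the impulsive forces during the collision are internal, so angular momentum about that axis is conserved.
I_p = ½(77.1)(1.60)² = 98.69 kg·m². Taking the sense of the package's angular momentum as positive, L_{package} = m v R = (3.90)(7.20)(1.60) = 44.93 kg·m²/s.
L_i = +I_p ω_p + m v R = +(98.69)(0.413) + 44.93 = 85.69 kg·m²/s.
After sticking, I_f = I_p + m R² = 98.69 + (3.90)(1.60)² = 108.7 kg·m².
ω_f = L_i / I_f = 85.69 / 108.7 = 0.7885 rad/s.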